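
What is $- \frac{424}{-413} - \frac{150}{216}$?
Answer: $\frac{4939}{14868} \approx 0.33219$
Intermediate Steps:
$- \frac{424}{-413} - \frac{150}{216} = \left(-424\right) \left(- \frac{1}{413}\right) - \frac{25}{36} = \frac{424}{413} - \frac{25}{36} = \frac{4939}{14868}$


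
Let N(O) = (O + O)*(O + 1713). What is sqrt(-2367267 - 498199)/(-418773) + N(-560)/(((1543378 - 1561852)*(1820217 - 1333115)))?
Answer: 46120/321382941 - I*sqrt(2865466)/418773 ≈ 0.0001435 - 0.0040422*I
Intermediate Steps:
N(O) = 2*O*(1713 + O) (N(O) = (2*O)*(1713 + O) = 2*O*(1713 + O))
sqrt(-2367267 - 498199)/(-418773) + N(-560)/(((1543378 - 1561852)*(1820217 - 1333115))) = sqrt(-2367267 - 498199)/(-418773) + (2*(-560)*(1713 - 560))/(((1543378 - 1561852)*(1820217 - 1333115))) = sqrt(-2865466)*(-1/418773) + (2*(-560)*1153)/((-18474*487102)) = (I*sqrt(2865466))*(-1/418773) - 1291360/(-8998722348) = -I*sqrt(2865466)/418773 - 1291360*(-1/8998722348) = -I*sqrt(2865466)/418773 + 46120/321382941 = 46120/321382941 - I*sqrt(2865466)/418773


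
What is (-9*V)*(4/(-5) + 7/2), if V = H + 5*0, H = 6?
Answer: -729/5 ≈ -145.80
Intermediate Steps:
V = 6 (V = 6 + 5*0 = 6 + 0 = 6)
(-9*V)*(4/(-5) + 7/2) = (-9*6)*(4/(-5) + 7/2) = -54*(4*(-⅕) + 7*(½)) = -54*(-⅘ + 7/2) = -54*27/10 = -729/5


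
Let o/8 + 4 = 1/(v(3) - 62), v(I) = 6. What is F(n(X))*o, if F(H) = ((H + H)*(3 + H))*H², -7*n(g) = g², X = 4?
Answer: 9216000/16807 ≈ 548.34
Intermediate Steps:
n(g) = -g²/7
F(H) = 2*H³*(3 + H) (F(H) = ((2*H)*(3 + H))*H² = (2*H*(3 + H))*H² = 2*H³*(3 + H))
o = -225/7 (o = -32 + 8/(6 - 62) = -32 + 8/(-56) = -32 + 8*(-1/56) = -32 - ⅐ = -225/7 ≈ -32.143)
F(n(X))*o = (2*(-⅐*4²)³*(3 - ⅐*4²))*(-225/7) = (2*(-⅐*16)³*(3 - ⅐*16))*(-225/7) = (2*(-16/7)³*(3 - 16/7))*(-225/7) = (2*(-4096/343)*(5/7))*(-225/7) = -40960/2401*(-225/7) = 9216000/16807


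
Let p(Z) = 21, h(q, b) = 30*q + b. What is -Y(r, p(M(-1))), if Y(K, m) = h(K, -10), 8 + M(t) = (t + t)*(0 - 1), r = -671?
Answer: 20140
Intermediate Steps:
h(q, b) = b + 30*q
M(t) = -8 - 2*t (M(t) = -8 + (t + t)*(0 - 1) = -8 + (2*t)*(-1) = -8 - 2*t)
Y(K, m) = -10 + 30*K
-Y(r, p(M(-1))) = -(-10 + 30*(-671)) = -(-10 - 20130) = -1*(-20140) = 20140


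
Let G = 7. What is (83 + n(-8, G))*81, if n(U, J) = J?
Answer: 7290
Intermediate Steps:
(83 + n(-8, G))*81 = (83 + 7)*81 = 90*81 = 7290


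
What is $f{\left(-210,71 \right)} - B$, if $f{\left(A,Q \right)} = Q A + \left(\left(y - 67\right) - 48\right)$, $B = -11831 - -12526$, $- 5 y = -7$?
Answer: $- \frac{78593}{5} \approx -15719.0$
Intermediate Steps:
$y = \frac{7}{5}$ ($y = \left(- \frac{1}{5}\right) \left(-7\right) = \frac{7}{5} \approx 1.4$)
$B = 695$ ($B = -11831 + 12526 = 695$)
$f{\left(A,Q \right)} = - \frac{568}{5} + A Q$ ($f{\left(A,Q \right)} = Q A + \left(\left(\frac{7}{5} - 67\right) - 48\right) = A Q - \frac{568}{5} = - \frac{568}{5} + A Q$)
$f{\left(-210,71 \right)} - B = \left(- \frac{568}{5} - 14910\right) - 695 = - \frac{75118}{5} - 695 = - \frac{78593}{5}$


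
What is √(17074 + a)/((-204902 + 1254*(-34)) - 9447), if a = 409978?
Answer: -2*√106763/256985 ≈ -0.0025429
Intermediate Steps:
√(17074 + a)/((-204902 + 1254*(-34)) - 9447) = √(17074 + 409978)/((-204902 + 1254*(-34)) - 9447) = √427052/((-204902 - 42636) - 9447) = (2*√106763)/(-247538 - 9447) = (2*√106763)/(-256985) = (2*√106763)*(-1/256985) = -2*√106763/256985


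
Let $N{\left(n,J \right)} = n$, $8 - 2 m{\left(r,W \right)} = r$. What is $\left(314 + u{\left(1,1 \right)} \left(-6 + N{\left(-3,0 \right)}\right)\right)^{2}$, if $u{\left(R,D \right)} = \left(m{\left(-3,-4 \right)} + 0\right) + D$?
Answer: $\frac{261121}{4} \approx 65280.0$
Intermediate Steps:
$m{\left(r,W \right)} = 4 - \frac{r}{2}$
$u{\left(R,D \right)} = \frac{11}{2} + D$ ($u{\left(R,D \right)} = \left(\left(4 - - \frac{3}{2}\right) + 0\right) + D = \left(\left(4 + \frac{3}{2}\right) + 0\right) + D = \left(\frac{11}{2} + 0\right) + D = \frac{11}{2} + D$)
$\left(314 + u{\left(1,1 \right)} \left(-6 + N{\left(-3,0 \right)}\right)\right)^{2} = \left(314 + \left(\frac{11}{2} + 1\right) \left(-6 - 3\right)\right)^{2} = \left(314 + \frac{13}{2} \left(-9\right)\right)^{2} = \left(314 - \frac{117}{2}\right)^{2} = \left(\frac{511}{2}\right)^{2} = \frac{261121}{4}$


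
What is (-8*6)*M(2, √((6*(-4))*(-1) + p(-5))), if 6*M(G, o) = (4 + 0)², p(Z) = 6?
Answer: -128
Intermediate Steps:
M(G, o) = 8/3 (M(G, o) = (4 + 0)²/6 = (⅙)*4² = (⅙)*16 = 8/3)
(-8*6)*M(2, √((6*(-4))*(-1) + p(-5))) = -8*6*(8/3) = -48*8/3 = -128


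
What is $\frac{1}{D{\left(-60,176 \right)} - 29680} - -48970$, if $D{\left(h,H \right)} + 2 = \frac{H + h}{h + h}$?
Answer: $\frac{43607246300}{890489} \approx 48970.0$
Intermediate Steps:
$D{\left(h,H \right)} = -2 + \frac{H + h}{2 h}$ ($D{\left(h,H \right)} = -2 + \frac{H + h}{h + h} = -2 + \frac{H + h}{2 h}$)
$\frac{1}{D{\left(-60,176 \right)} - 29680} - -48970 = \frac{1}{\frac{176 - -180}{2 \left(-60\right)} - 29680} - -48970 = \frac{1}{\frac{1}{2} \left(- \frac{1}{60}\right) \left(176 + 180\right) - 29680} + 48970 = \frac{1}{\frac{1}{2} \left(- \frac{1}{60}\right) 356 - 29680} + 48970 = \frac{1}{- \frac{89}{30} - 29680} + 48970 = \frac{1}{- \frac{890489}{30}} + 48970 = - \frac{30}{890489} + 48970 = \frac{43607246300}{890489}$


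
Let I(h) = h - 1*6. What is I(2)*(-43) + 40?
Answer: 212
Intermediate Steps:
I(h) = -6 + h (I(h) = h - 6 = -6 + h)
I(2)*(-43) + 40 = (-6 + 2)*(-43) + 40 = -4*(-43) + 40 = 172 + 40 = 212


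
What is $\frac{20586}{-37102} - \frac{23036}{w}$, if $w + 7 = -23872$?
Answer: $\frac{181554289}{442979329} \approx 0.40985$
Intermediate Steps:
$w = -23879$ ($w = -7 - 23872 = -23879$)
$\frac{20586}{-37102} - \frac{23036}{w} = \frac{20586}{-37102} - \frac{23036}{-23879} = 20586 \left(- \frac{1}{37102}\right) - - \frac{23036}{23879} = - \frac{10293}{18551} + \frac{23036}{23879} = \frac{181554289}{442979329}$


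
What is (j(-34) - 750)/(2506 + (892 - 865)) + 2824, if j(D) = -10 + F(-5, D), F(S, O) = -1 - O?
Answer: 7152465/2533 ≈ 2823.7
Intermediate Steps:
j(D) = -11 - D (j(D) = -10 + (-1 - D) = -11 - D)
(j(-34) - 750)/(2506 + (892 - 865)) + 2824 = ((-11 - 1*(-34)) - 750)/(2506 + (892 - 865)) + 2824 = ((-11 + 34) - 750)/(2506 + 27) + 2824 = (23 - 750)/2533 + 2824 = -727*1/2533 + 2824 = -727/2533 + 2824 = 7152465/2533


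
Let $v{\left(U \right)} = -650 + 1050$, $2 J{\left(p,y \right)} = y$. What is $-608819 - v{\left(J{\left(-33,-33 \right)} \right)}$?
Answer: $-609219$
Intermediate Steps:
$J{\left(p,y \right)} = \frac{y}{2}$
$v{\left(U \right)} = 400$
$-608819 - v{\left(J{\left(-33,-33 \right)} \right)} = -608819 - 400 = -609219$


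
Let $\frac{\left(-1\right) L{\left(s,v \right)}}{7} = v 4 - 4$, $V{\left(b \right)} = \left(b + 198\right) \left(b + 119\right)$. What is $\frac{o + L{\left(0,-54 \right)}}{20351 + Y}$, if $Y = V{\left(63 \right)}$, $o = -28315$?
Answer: $- \frac{26775}{67853} \approx -0.3946$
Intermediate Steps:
$V{\left(b \right)} = \left(119 + b\right) \left(198 + b\right)$ ($V{\left(b \right)} = \left(198 + b\right) \left(119 + b\right) = \left(119 + b\right) \left(198 + b\right)$)
$L{\left(s,v \right)} = 28 - 28 v$ ($L{\left(s,v \right)} = - 7 \left(v 4 - 4\right) = - 7 \left(4 v - 4\right) = - 7 \left(-4 + 4 v\right) = 28 - 28 v$)
$Y = 47502$ ($Y = 23562 + 63^{2} + 317 \cdot 63 = 23562 + 3969 + 19971 = 47502$)
$\frac{o + L{\left(0,-54 \right)}}{20351 + Y} = \frac{-28315 + \left(28 - -1512\right)}{20351 + 47502} = \frac{-28315 + \left(28 + 1512\right)}{67853} = \left(-28315 + 1540\right) \frac{1}{67853} = \left(-26775\right) \frac{1}{67853} = - \frac{26775}{67853}$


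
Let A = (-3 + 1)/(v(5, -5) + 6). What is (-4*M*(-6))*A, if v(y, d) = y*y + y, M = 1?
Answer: -4/3 ≈ -1.3333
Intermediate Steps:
v(y, d) = y + y**2 (v(y, d) = y**2 + y = y + y**2)
A = -1/18 (A = (-3 + 1)/(5*(1 + 5) + 6) = -2/(5*6 + 6) = -2/(30 + 6) = -2/36 = -2*1/36 = -1/18 ≈ -0.055556)
(-4*M*(-6))*A = (-4*1*(-6))*(-1/18) = -4*(-6)*(-1/18) = 24*(-1/18) = -4/3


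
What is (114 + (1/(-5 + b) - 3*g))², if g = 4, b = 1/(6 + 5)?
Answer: 30217009/2916 ≈ 10362.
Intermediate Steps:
b = 1/11 ≈ 0.090909
(114 + (1/(-5 + b) - 3*g))² = (114 + (1/(-5 + 1/11) - 3*4))² = (114 + (1/(-54/11) - 12))² = (114 + (-11/54 - 12))² = (114 - 659/54)² = (5497/54)² = 30217009/2916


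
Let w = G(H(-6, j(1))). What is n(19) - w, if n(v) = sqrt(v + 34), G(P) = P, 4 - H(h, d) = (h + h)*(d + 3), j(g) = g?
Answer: -52 + sqrt(53) ≈ -44.720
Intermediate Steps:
H(h, d) = 4 - 2*h*(3 + d) (H(h, d) = 4 - (h + h)*(d + 3) = 4 - 2*h*(3 + d))
n(v) = sqrt(34 + v)
w = 52 (w = 4 - 6*(-6) - 2*1*(-6) = 4 + 36 + 12 = 52)
n(19) - w = sqrt(34 + 19) - 1*52 = sqrt(53) - 52 = -52 + sqrt(53)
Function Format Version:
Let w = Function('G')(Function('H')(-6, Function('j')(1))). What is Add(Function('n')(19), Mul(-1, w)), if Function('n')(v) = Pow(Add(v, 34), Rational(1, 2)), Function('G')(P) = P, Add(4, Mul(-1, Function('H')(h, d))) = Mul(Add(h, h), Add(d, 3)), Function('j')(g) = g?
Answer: Add(-52, Pow(53, Rational(1, 2))) ≈ -44.720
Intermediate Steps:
Function('H')(h, d) = Add(4, Mul(-2, h, Add(3, d))) (Function('H')(h, d) = Add(4, Mul(-1, Mul(Add(h, h), Add(d, 3)))) = Add(4, Mul(-1, Mul(Mul(2, h), Add(3, d)))) = Add(4, Mul(-1, Mul(2, h, Add(3, d)))) = Add(4, Mul(-2, h, Add(3, d))))
Function('n')(v) = Pow(Add(34, v), Rational(1, 2))
w = 52 (w = Add(4, Mul(-6, -6), Mul(-2, 1, -6)) = Add(4, 36, 12) = 52)
Add(Function('n')(19), Mul(-1, w)) = Add(Pow(Add(34, 19), Rational(1, 2)), Mul(-1, 52)) = Add(Pow(53, Rational(1, 2)), -52) = Add(-52, Pow(53, Rational(1, 2)))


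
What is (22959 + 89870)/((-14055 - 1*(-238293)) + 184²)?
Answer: 6637/15182 ≈ 0.43716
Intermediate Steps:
(22959 + 89870)/((-14055 - 1*(-238293)) + 184²) = 112829/((-14055 + 238293) + 33856) = 112829/(224238 + 33856) = 112829/258094 = 112829*(1/258094) = 6637/15182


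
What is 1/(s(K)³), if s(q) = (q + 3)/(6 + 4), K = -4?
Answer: -1000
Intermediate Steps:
s(q) = 3/10 + q/10 (s(q) = (3 + q)/10 = (3 + q)*(⅒) = 3/10 + q/10)
1/(s(K)³) = 1/((3/10 + (⅒)*(-4))³) = 1/((3/10 - ⅖)³) = 1/((-⅒)³) = 1/(-1/1000) = -1000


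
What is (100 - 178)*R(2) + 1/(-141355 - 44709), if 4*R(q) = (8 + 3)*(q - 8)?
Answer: 239464367/186064 ≈ 1287.0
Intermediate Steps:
R(q) = -22 + 11*q/4 (R(q) = ((8 + 3)*(q - 8))/4 = (11*(-8 + q))/4 = (-88 + 11*q)/4 = -22 + 11*q/4)
(100 - 178)*R(2) + 1/(-141355 - 44709) = (100 - 178)*(-22 + (11/4)*2) + 1/(-141355 - 44709) = -78*(-22 + 11/2) + 1/(-186064) = -78*(-33/2) - 1/186064 = 1287 - 1/186064 = 239464367/186064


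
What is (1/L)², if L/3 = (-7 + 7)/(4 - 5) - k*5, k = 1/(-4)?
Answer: 16/225 ≈ 0.071111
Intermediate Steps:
k = -¼ ≈ -0.25000
L = 15/4 (L = 3*((-7 + 7)/(4 - 5) - (-1)*5/4) = 3*(0/(-1) - 1*(-5/4)) = 3*(0*(-1) + 5/4) = 3*(0 + 5/4) = 3*(5/4) = 15/4 ≈ 3.7500)
(1/L)² = (1/(15/4))² = (4/15)² = 16/225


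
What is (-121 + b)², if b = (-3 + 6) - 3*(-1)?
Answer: 13225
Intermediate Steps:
b = 6 (b = 3 + 3 = 6)
(-121 + b)² = (-121 + 6)² = (-115)² = 13225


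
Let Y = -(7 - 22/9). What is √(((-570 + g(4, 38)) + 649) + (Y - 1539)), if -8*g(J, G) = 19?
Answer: I*√211238/12 ≈ 38.301*I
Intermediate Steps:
Y = -41/9 (Y = -(7 - 22*⅑) = -(7 - 22/9) = -1*41/9 = -41/9 ≈ -4.5556)
g(J, G) = -19/8 (g(J, G) = -⅛*19 = -19/8)
√(((-570 + g(4, 38)) + 649) + (Y - 1539)) = √(((-570 - 19/8) + 649) + (-41/9 - 1539)) = √((-4579/8 + 649) - 13892/9) = √(613/8 - 13892/9) = √(-105619/72) = I*√211238/12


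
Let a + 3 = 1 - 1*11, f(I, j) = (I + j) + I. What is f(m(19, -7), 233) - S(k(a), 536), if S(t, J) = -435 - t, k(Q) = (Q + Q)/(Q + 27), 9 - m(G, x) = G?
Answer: 4523/7 ≈ 646.14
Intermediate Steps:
m(G, x) = 9 - G
f(I, j) = j + 2*I
a = -13 (a = -3 + (1 - 1*11) = -3 + (1 - 11) = -3 - 10 = -13)
k(Q) = 2*Q/(27 + Q) (k(Q) = (2*Q)/(27 + Q) = 2*Q/(27 + Q))
f(m(19, -7), 233) - S(k(a), 536) = (233 + 2*(9 - 1*19)) - (-435 - 2*(-13)/(27 - 13)) = (233 + 2*(9 - 19)) - (-435 - 2*(-13)/14) = (233 + 2*(-10)) - (-435 - 2*(-13)/14) = (233 - 20) - (-435 - 1*(-13/7)) = 213 - (-435 + 13/7) = 213 - 1*(-3032/7) = 213 + 3032/7 = 4523/7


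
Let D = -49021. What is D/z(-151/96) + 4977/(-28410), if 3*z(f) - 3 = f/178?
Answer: -23798313588147/484040110 ≈ -49166.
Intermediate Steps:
z(f) = 1 + f/534 (z(f) = 1 + (f/178)/3 = 1 + f/534)
D/z(-151/96) + 4977/(-28410) = -49021/(1 + (-151/96)/534) + 4977/(-28410) = -49021/(1 + (-151*1/96)/534) + 4977*(-1/28410) = -49021/(1 + (1/534)*(-151/96)) - 1659/9470 = -49021/(1 - 151/51264) - 1659/9470 = -49021/51113/51264 - 1659/9470 = -49021*51264/51113 - 1659/9470 = -2513012544/51113 - 1659/9470 = -23798313588147/484040110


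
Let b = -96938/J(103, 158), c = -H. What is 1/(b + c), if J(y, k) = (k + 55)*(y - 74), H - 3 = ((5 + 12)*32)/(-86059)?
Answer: -531586443/9933786383 ≈ -0.053513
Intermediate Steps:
H = 257633/86059 (H = 3 + ((5 + 12)*32)/(-86059) = 3 + (17*32)*(-1/86059) = 3 + 544*(-1/86059) = 3 - 544/86059 = 257633/86059 ≈ 2.9937)
J(y, k) = (-74 + y)*(55 + k) (J(y, k) = (55 + k)*(-74 + y) = (-74 + y)*(55 + k))
c = -257633/86059 (c = -1*257633/86059 = -257633/86059 ≈ -2.9937)
b = -96938/6177 (b = -96938/(-4070 - 74*158 + 55*103 + 158*103) = -96938/(-4070 - 11692 + 5665 + 16274) = -96938/6177 ≈ -15.693)
1/(b + c) = 1/(-96938/6177 - 257633/86059) = 1/(-9933786383/531586443) = -531586443/9933786383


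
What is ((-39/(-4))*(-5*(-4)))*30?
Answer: 5850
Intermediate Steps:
((-39/(-4))*(-5*(-4)))*30 = (-39*(-1/4)*20)*30 = ((39/4)*20)*30 = 195*30 = 5850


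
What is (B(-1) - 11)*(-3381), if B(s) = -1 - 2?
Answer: 47334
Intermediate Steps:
B(s) = -3
(B(-1) - 11)*(-3381) = (-3 - 11)*(-3381) = -14*(-3381) = 47334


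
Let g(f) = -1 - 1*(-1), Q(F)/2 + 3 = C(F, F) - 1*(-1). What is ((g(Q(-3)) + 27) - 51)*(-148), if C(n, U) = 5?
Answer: 3552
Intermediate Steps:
Q(F) = 6 (Q(F) = -6 + 2*(5 - 1*(-1)) = -6 + 2*(5 + 1) = -6 + 2*6 = -6 + 12 = 6)
g(f) = 0 (g(f) = -1 + 1 = 0)
((g(Q(-3)) + 27) - 51)*(-148) = ((0 + 27) - 51)*(-148) = (27 - 51)*(-148) = -24*(-148) = 3552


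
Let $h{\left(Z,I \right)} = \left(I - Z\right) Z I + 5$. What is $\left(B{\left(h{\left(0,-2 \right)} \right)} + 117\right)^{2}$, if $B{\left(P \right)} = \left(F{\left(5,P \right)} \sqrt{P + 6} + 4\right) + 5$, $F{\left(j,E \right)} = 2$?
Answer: $15920 + 504 \sqrt{11} \approx 17592.0$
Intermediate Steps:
$h{\left(Z,I \right)} = 5 + I Z \left(I - Z\right)$ ($h{\left(Z,I \right)} = Z \left(I - Z\right) I + 5 = I Z \left(I - Z\right) + 5 = 5 + I Z \left(I - Z\right)$)
$B{\left(P \right)} = 9 + 2 \sqrt{6 + P}$ ($B{\left(P \right)} = \left(2 \sqrt{P + 6} + 4\right) + 5 = \left(2 \sqrt{6 + P} + 4\right) + 5 = \left(4 + 2 \sqrt{6 + P}\right) + 5 = 9 + 2 \sqrt{6 + P}$)
$\left(B{\left(h{\left(0,-2 \right)} \right)} + 117\right)^{2} = \left(\left(9 + 2 \sqrt{6 + \left(5 + 0 \left(-2\right)^{2} - - 2 \cdot 0^{2}\right)}\right) + 117\right)^{2} = \left(\left(9 + 2 \sqrt{6 + \left(5 + 0 \cdot 4 - \left(-2\right) 0\right)}\right) + 117\right)^{2} = \left(\left(9 + 2 \sqrt{6 + \left(5 + 0 + 0\right)}\right) + 117\right)^{2} = \left(\left(9 + 2 \sqrt{6 + 5}\right) + 117\right)^{2} = \left(\left(9 + 2 \sqrt{11}\right) + 117\right)^{2} = \left(126 + 2 \sqrt{11}\right)^{2}$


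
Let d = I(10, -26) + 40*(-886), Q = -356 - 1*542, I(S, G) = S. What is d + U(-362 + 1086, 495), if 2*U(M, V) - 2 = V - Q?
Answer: -69465/2 ≈ -34733.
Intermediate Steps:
Q = -898 (Q = -356 - 542 = -898)
U(M, V) = 450 + V/2 (U(M, V) = 1 + (V - 1*(-898))/2 = 1 + (V + 898)/2 = 1 + (898 + V)/2 = 1 + (449 + V/2) = 450 + V/2)
d = -35430 (d = 10 + 40*(-886) = 10 - 35440 = -35430)
d + U(-362 + 1086, 495) = -35430 + (450 + (½)*495) = -35430 + (450 + 495/2) = -35430 + 1395/2 = -69465/2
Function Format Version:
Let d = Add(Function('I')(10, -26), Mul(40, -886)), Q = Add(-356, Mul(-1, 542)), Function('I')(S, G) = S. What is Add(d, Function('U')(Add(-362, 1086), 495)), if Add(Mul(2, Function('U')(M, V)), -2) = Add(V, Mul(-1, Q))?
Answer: Rational(-69465, 2) ≈ -34733.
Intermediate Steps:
Q = -898 (Q = Add(-356, -542) = -898)
Function('U')(M, V) = Add(450, Mul(Rational(1, 2), V)) (Function('U')(M, V) = Add(1, Mul(Rational(1, 2), Add(V, Mul(-1, -898)))) = Add(1, Mul(Rational(1, 2), Add(V, 898))) = Add(1, Mul(Rational(1, 2), Add(898, V))) = Add(1, Add(449, Mul(Rational(1, 2), V))) = Add(450, Mul(Rational(1, 2), V)))
d = -35430 (d = Add(10, Mul(40, -886)) = Add(10, -35440) = -35430)
Add(d, Function('U')(Add(-362, 1086), 495)) = Add(-35430, Add(450, Mul(Rational(1, 2), 495))) = Add(-35430, Add(450, Rational(495, 2))) = Add(-35430, Rational(1395, 2)) = Rational(-69465, 2)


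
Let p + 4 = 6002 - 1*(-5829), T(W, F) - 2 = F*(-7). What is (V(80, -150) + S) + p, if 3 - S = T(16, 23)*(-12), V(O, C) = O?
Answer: 10002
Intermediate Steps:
T(W, F) = 2 - 7*F (T(W, F) = 2 + F*(-7) = 2 - 7*F)
p = 11827 (p = -4 + (6002 - 1*(-5829)) = -4 + (6002 + 5829) = -4 + 11831 = 11827)
S = -1905 (S = 3 - (2 - 7*23)*(-12) = 3 - (2 - 161)*(-12) = 3 - (-159)*(-12) = 3 - 1*1908 = 3 - 1908 = -1905)
(V(80, -150) + S) + p = (80 - 1905) + 11827 = -1825 + 11827 = 10002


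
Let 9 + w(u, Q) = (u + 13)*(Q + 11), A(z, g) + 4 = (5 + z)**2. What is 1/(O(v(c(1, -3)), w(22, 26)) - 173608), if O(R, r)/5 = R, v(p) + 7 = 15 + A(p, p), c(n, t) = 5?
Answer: -1/173088 ≈ -5.7774e-6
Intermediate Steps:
A(z, g) = -4 + (5 + z)**2
w(u, Q) = -9 + (11 + Q)*(13 + u) (w(u, Q) = -9 + (u + 13)*(Q + 11) = -9 + (13 + u)*(11 + Q) = -9 + (11 + Q)*(13 + u))
v(p) = 4 + (5 + p)**2 (v(p) = -7 + (15 + (-4 + (5 + p)**2)) = -7 + (11 + (5 + p)**2) = 4 + (5 + p)**2)
O(R, r) = 5*R
1/(O(v(c(1, -3)), w(22, 26)) - 173608) = 1/(5*(4 + (5 + 5)**2) - 173608) = 1/(5*(4 + 10**2) - 173608) = 1/(5*(4 + 100) - 173608) = 1/(5*104 - 173608) = 1/(520 - 173608) = 1/(-173088) = -1/173088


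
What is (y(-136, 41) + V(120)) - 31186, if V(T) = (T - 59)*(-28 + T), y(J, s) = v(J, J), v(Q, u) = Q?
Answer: -25710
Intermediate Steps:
y(J, s) = J
V(T) = (-59 + T)*(-28 + T)
(y(-136, 41) + V(120)) - 31186 = (-136 + (1652 + 120**2 - 87*120)) - 31186 = (-136 + (1652 + 14400 - 10440)) - 31186 = (-136 + 5612) - 31186 = 5476 - 31186 = -25710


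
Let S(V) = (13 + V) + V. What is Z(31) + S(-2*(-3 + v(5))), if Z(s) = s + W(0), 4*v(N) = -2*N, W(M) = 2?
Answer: 68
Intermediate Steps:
v(N) = -N/2 (v(N) = (-2*N)/4 = -N/2)
Z(s) = 2 + s (Z(s) = s + 2 = 2 + s)
S(V) = 13 + 2*V
Z(31) + S(-2*(-3 + v(5))) = (2 + 31) + (13 + 2*(-2*(-3 - ½*5))) = 33 + (13 + 2*(-2*(-3 - 5/2))) = 33 + (13 + 2*(-2*(-11/2))) = 33 + (13 + 2*11) = 33 + (13 + 22) = 33 + 35 = 68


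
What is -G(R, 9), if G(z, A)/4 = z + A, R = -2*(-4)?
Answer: -68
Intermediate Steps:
R = 8
G(z, A) = 4*A + 4*z (G(z, A) = 4*(z + A) = 4*(A + z) = 4*A + 4*z)
-G(R, 9) = -(4*9 + 4*8) = -(36 + 32) = -1*68 = -68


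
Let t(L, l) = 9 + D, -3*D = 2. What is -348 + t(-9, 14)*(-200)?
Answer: -6044/3 ≈ -2014.7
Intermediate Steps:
D = -⅔ (D = -⅓*2 = -⅔ ≈ -0.66667)
t(L, l) = 25/3 (t(L, l) = 9 - ⅔ = 25/3)
-348 + t(-9, 14)*(-200) = -348 + (25/3)*(-200) = -348 - 5000/3 = -6044/3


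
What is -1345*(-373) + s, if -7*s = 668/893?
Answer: 3136032267/6251 ≈ 5.0169e+5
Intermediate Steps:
s = -668/6251 (s = -668/(7*893) = -1/7*668/893 = -668/6251 ≈ -0.10686)
-1345*(-373) + s = -1345*(-373) - 668/6251 = 501685 - 668/6251 = 3136032267/6251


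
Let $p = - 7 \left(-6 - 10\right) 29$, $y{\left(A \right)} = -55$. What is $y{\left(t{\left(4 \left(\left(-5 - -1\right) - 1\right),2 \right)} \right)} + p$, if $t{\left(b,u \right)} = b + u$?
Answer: $3193$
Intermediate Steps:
$p = 3248$ ($p = \left(-7\right) \left(-16\right) 29 = 112 \cdot 29 = 3248$)
$y{\left(t{\left(4 \left(\left(-5 - -1\right) - 1\right),2 \right)} \right)} + p = -55 + 3248 = 3193$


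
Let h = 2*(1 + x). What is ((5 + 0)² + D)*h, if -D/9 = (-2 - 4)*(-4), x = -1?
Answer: 0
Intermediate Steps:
D = -216 (D = -9*(-2 - 4)*(-4) = -(-54)*(-4) = -9*24 = -216)
h = 0 (h = 2*(1 - 1) = 2*0 = 0)
((5 + 0)² + D)*h = ((5 + 0)² - 216)*0 = (5² - 216)*0 = (25 - 216)*0 = -191*0 = 0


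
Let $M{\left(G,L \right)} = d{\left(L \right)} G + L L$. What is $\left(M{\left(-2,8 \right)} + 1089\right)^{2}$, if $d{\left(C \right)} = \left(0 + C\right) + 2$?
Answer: $1283689$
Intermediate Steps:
$d{\left(C \right)} = 2 + C$ ($d{\left(C \right)} = C + 2 = 2 + C$)
$M{\left(G,L \right)} = L^{2} + G \left(2 + L\right)$ ($M{\left(G,L \right)} = \left(2 + L\right) G + L L = G \left(2 + L\right) + L^{2} = L^{2} + G \left(2 + L\right)$)
$\left(M{\left(-2,8 \right)} + 1089\right)^{2} = \left(\left(8^{2} - 2 \left(2 + 8\right)\right) + 1089\right)^{2} = \left(\left(64 - 20\right) + 1089\right)^{2} = \left(44 + 1089\right)^{2} = 1133^{2} = 1283689$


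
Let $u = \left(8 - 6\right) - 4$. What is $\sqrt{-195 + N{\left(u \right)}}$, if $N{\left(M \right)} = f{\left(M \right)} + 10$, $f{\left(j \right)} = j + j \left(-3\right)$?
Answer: $i \sqrt{181} \approx 13.454 i$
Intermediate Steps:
$f{\left(j \right)} = - 2 j$ ($f{\left(j \right)} = j - 3 j = - 2 j$)
$u = -2$ ($u = 2 - 4 = -2$)
$N{\left(M \right)} = 10 - 2 M$ ($N{\left(M \right)} = - 2 M + 10 = 10 - 2 M$)
$\sqrt{-195 + N{\left(u \right)}} = \sqrt{-195 + \left(10 - -4\right)} = \sqrt{-195 + \left(10 + 4\right)} = \sqrt{-195 + 14} = \sqrt{-181} = i \sqrt{181}$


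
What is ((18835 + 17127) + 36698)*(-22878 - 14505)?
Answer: -2716248780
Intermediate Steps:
((18835 + 17127) + 36698)*(-22878 - 14505) = (35962 + 36698)*(-37383) = 72660*(-37383) = -2716248780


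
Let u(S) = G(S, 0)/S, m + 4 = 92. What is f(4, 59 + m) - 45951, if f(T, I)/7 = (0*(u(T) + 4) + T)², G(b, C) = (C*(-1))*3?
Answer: -45839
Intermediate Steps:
G(b, C) = -3*C (G(b, C) = -C*3 = -3*C)
m = 88 (m = -4 + 92 = 88)
u(S) = 0 (u(S) = (-3*0)/S = 0/S = 0)
f(T, I) = 7*T² (f(T, I) = 7*(0*(0 + 4) + T)² = 7*(0*4 + T)² = 7*(0 + T)² = 7*T²)
f(4, 59 + m) - 45951 = 7*4² - 45951 = 7*16 - 45951 = 112 - 45951 = -45839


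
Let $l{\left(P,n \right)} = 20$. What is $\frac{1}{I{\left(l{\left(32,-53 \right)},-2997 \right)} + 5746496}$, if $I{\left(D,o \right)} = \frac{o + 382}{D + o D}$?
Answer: $\frac{11984}{68866008587} \approx 1.7402 \cdot 10^{-7}$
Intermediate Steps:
$I{\left(D,o \right)} = \frac{382 + o}{D + D o}$
$\frac{1}{I{\left(l{\left(32,-53 \right)},-2997 \right)} + 5746496} = \frac{1}{\frac{382 - 2997}{20 \left(1 - 2997\right)} + 5746496} = \frac{1}{\frac{1}{20} \frac{1}{-2996} \left(-2615\right) + 5746496} = \frac{1}{\frac{1}{20} \left(- \frac{1}{2996}\right) \left(-2615\right) + 5746496} = \frac{1}{\frac{523}{11984} + 5746496} = \frac{1}{\frac{68866008587}{11984}} = \frac{11984}{68866008587}$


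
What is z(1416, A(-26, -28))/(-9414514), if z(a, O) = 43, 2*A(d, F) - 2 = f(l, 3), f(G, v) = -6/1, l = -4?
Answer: -43/9414514 ≈ -4.5674e-6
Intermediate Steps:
f(G, v) = -6 (f(G, v) = -6*1 = -6)
A(d, F) = -2 (A(d, F) = 1 + (½)*(-6) = 1 - 3 = -2)
z(1416, A(-26, -28))/(-9414514) = 43/(-9414514) = 43*(-1/9414514) = -43/9414514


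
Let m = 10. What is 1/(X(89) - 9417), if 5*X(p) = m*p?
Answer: -1/9239 ≈ -0.00010824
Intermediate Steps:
X(p) = 2*p (X(p) = (10*p)/5 = 2*p)
1/(X(89) - 9417) = 1/(2*89 - 9417) = 1/(178 - 9417) = 1/(-9239) = -1/9239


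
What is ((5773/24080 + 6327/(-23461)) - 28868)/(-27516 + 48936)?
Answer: -5436243412549/4033677883200 ≈ -1.3477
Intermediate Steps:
((5773/24080 + 6327/(-23461)) - 28868)/(-27516 + 48936) = ((5773*(1/24080) + 6327*(-1/23461)) - 28868)/21420 = ((5773/24080 - 6327/23461) - 28868)*(1/21420) = (-16913807/564940880 - 28868)*(1/21420) = -16308730237647/564940880*1/21420 = -5436243412549/4033677883200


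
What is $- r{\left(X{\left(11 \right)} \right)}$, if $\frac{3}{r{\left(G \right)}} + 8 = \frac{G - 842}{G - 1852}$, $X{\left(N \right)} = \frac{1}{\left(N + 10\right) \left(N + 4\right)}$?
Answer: $\frac{1750137}{4401803} \approx 0.3976$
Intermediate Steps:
$X{\left(N \right)} = \frac{1}{\left(4 + N\right) \left(10 + N\right)}$ ($X{\left(N \right)} = \frac{1}{\left(10 + N\right) \left(4 + N\right)} = \frac{1}{\left(4 + N\right) \left(10 + N\right)}$)
$r{\left(G \right)} = \frac{3}{-8 + \frac{-842 + G}{-1852 + G}}$ ($r{\left(G \right)} = \frac{3}{-8 + \frac{G - 842}{G - 1852}} = \frac{3}{-8 + \frac{-842 + G}{-1852 + G}}$)
$- r{\left(X{\left(11 \right)} \right)} = - \frac{3 \left(1852 - \frac{1}{40 + 11^{2} + 14 \cdot 11}\right)}{-13974 + \frac{7}{40 + 11^{2} + 14 \cdot 11}} = - \frac{3 \left(1852 - \frac{1}{40 + 121 + 154}\right)}{-13974 + \frac{7}{40 + 121 + 154}} = - \frac{3 \left(1852 - \frac{1}{315}\right)}{-13974 + \frac{7}{315}} = - \frac{3 \left(1852 - \frac{1}{315}\right)}{-13974 + 7 \cdot \frac{1}{315}} = - \frac{3 \left(1852 - \frac{1}{315}\right)}{-13974 + \frac{1}{45}} = - \frac{3 \cdot 583379}{\left(- \frac{628829}{45}\right) 315} = - \frac{3 \left(-45\right) 583379}{628829 \cdot 315} = \left(-1\right) \left(- \frac{1750137}{4401803}\right) = \frac{1750137}{4401803}$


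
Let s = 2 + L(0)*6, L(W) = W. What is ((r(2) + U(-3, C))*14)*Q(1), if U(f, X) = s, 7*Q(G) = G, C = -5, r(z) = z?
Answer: 8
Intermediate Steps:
Q(G) = G/7
s = 2 (s = 2 + 0*6 = 2 + 0 = 2)
U(f, X) = 2
((r(2) + U(-3, C))*14)*Q(1) = ((2 + 2)*14)*((⅐)*1) = (4*14)*(⅐) = 56*(⅐) = 8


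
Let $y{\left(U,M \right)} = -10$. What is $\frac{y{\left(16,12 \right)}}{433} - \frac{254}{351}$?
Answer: $- \frac{113492}{151983} \approx -0.74674$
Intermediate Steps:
$\frac{y{\left(16,12 \right)}}{433} - \frac{254}{351} = - \frac{10}{433} - \frac{254}{351} = - \frac{113492}{151983}$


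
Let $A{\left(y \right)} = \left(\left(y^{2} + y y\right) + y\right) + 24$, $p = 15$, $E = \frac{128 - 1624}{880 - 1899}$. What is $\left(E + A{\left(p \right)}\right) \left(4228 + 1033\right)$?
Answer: $\frac{2629379407}{1019} \approx 2.5804 \cdot 10^{6}$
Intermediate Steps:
$E = \frac{1496}{1019}$ ($E = - \frac{1496}{-1019} = \left(-1496\right) \left(- \frac{1}{1019}\right) = \frac{1496}{1019} \approx 1.4681$)
$A{\left(y \right)} = 24 + y + 2 y^{2}$ ($A{\left(y \right)} = \left(\left(y^{2} + y^{2}\right) + y\right) + 24 = \left(2 y^{2} + y\right) + 24 = \left(y + 2 y^{2}\right) + 24 = 24 + y + 2 y^{2}$)
$\left(E + A{\left(p \right)}\right) \left(4228 + 1033\right) = \left(\frac{1496}{1019} + \left(24 + 15 + 2 \cdot 15^{2}\right)\right) \left(4228 + 1033\right) = \left(\frac{1496}{1019} + \left(24 + 15 + 2 \cdot 225\right)\right) 5261 = \left(\frac{1496}{1019} + \left(24 + 15 + 450\right)\right) 5261 = \left(\frac{1496}{1019} + 489\right) 5261 = \frac{499787}{1019} \cdot 5261 = \frac{2629379407}{1019}$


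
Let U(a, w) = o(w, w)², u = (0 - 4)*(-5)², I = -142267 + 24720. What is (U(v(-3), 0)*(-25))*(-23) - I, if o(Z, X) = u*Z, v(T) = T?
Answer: 117547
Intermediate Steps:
I = -117547
u = -100 (u = -4*25 = -100)
o(Z, X) = -100*Z
U(a, w) = 10000*w² (U(a, w) = (-100*w)² = 10000*w²)
(U(v(-3), 0)*(-25))*(-23) - I = ((10000*0²)*(-25))*(-23) - 1*(-117547) = ((10000*0)*(-25))*(-23) + 117547 = (0*(-25))*(-23) + 117547 = 0*(-23) + 117547 = 0 + 117547 = 117547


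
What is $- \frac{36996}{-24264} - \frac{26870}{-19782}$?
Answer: $\frac{19219841}{6666534} \approx 2.883$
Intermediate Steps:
$- \frac{36996}{-24264} - \frac{26870}{-19782} = \left(-36996\right) \left(- \frac{1}{24264}\right) - - \frac{13435}{9891} = \frac{3083}{2022} + \frac{13435}{9891} = \frac{19219841}{6666534}$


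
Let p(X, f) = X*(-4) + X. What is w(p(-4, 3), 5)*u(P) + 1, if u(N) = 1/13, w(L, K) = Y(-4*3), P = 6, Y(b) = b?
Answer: 1/13 ≈ 0.076923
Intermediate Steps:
p(X, f) = -3*X (p(X, f) = -4*X + X = -3*X)
w(L, K) = -12 (w(L, K) = -4*3 = -12)
u(N) = 1/13
w(p(-4, 3), 5)*u(P) + 1 = -12*1/13 + 1 = -12/13 + 1 = 1/13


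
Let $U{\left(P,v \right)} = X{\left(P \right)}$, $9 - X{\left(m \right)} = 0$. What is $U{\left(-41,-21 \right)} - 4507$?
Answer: $-4498$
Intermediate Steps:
$X{\left(m \right)} = 9$ ($X{\left(m \right)} = 9 - 0 = 9 + 0 = 9$)
$U{\left(P,v \right)} = 9$
$U{\left(-41,-21 \right)} - 4507 = 9 - 4507 = -4498$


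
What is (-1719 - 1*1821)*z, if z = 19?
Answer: -67260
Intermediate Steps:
(-1719 - 1*1821)*z = (-1719 - 1*1821)*19 = (-1719 - 1821)*19 = -3540*19 = -67260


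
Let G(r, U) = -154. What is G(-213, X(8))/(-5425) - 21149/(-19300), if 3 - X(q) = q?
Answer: 672603/598300 ≈ 1.1242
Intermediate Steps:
X(q) = 3 - q
G(-213, X(8))/(-5425) - 21149/(-19300) = -154/(-5425) - 21149/(-19300) = -154*(-1/5425) - 21149*(-1/19300) = 22/775 + 21149/19300 = 672603/598300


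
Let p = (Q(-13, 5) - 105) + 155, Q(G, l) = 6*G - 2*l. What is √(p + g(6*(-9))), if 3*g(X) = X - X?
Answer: I*√38 ≈ 6.1644*I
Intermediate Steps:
Q(G, l) = -2*l + 6*G
p = -38 (p = ((-2*5 + 6*(-13)) - 105) + 155 = ((-10 - 78) - 105) + 155 = (-88 - 105) + 155 = -193 + 155 = -38)
g(X) = 0 (g(X) = (X - X)/3 = (⅓)*0 = 0)
√(p + g(6*(-9))) = √(-38 + 0) = √(-38) = I*√38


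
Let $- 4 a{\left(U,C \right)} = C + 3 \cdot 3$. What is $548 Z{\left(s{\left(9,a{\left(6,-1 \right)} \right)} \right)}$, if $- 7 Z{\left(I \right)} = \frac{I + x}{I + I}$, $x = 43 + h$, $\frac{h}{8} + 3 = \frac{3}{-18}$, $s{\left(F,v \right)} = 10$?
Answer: $- \frac{11371}{105} \approx -108.3$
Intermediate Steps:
$a{\left(U,C \right)} = - \frac{9}{4} - \frac{C}{4}$ ($a{\left(U,C \right)} = - \frac{C + 3 \cdot 3}{4} = - \frac{C + 9}{4} = - \frac{9 + C}{4} = - \frac{9}{4} - \frac{C}{4}$)
$h = - \frac{76}{3}$ ($h = -24 + 8 \frac{3}{-18} = -24 + 8 \cdot 3 \left(- \frac{1}{18}\right) = -24 + 8 \left(- \frac{1}{6}\right) = -24 - \frac{4}{3} = - \frac{76}{3} \approx -25.333$)
$x = \frac{53}{3}$ ($x = 43 - \frac{76}{3} = \frac{53}{3} \approx 17.667$)
$Z{\left(I \right)} = - \frac{\frac{53}{3} + I}{14 I}$ ($Z{\left(I \right)} = - \frac{\left(I + \frac{53}{3}\right) \frac{1}{I + I}}{7} = - \frac{\left(\frac{53}{3} + I\right) \frac{1}{2 I}}{7} = - \frac{\frac{1}{2} \frac{1}{I} \left(\frac{53}{3} + I\right)}{7} = - \frac{\frac{53}{3} + I}{14 I}$)
$548 Z{\left(s{\left(9,a{\left(6,-1 \right)} \right)} \right)} = 548 \frac{-53 - 30}{42 \cdot 10} = 548 \cdot \frac{1}{42} \cdot \frac{1}{10} \left(-53 - 30\right) = 548 \cdot \frac{1}{42} \cdot \frac{1}{10} \left(-83\right) = 548 \left(- \frac{83}{420}\right) = - \frac{11371}{105}$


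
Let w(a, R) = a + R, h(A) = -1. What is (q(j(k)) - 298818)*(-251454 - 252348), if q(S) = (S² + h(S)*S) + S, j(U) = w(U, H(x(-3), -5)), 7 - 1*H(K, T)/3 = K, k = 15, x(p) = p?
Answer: 149524906986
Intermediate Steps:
H(K, T) = 21 - 3*K
w(a, R) = R + a
j(U) = 30 + U (j(U) = (21 - 3*(-3)) + U = (21 + 9) + U = 30 + U)
q(S) = S² (q(S) = (S² - S) + S = S²)
(q(j(k)) - 298818)*(-251454 - 252348) = ((30 + 15)² - 298818)*(-251454 - 252348) = (45² - 298818)*(-503802) = (2025 - 298818)*(-503802) = -296793*(-503802) = 149524906986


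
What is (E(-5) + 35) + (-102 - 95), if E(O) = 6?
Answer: -156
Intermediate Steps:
(E(-5) + 35) + (-102 - 95) = (6 + 35) + (-102 - 95) = 41 - 197 = -156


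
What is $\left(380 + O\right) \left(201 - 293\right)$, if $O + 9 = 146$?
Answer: $-47564$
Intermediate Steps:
$O = 137$ ($O = -9 + 146 = 137$)
$\left(380 + O\right) \left(201 - 293\right) = \left(380 + 137\right) \left(201 - 293\right) = 517 \left(-92\right) = -47564$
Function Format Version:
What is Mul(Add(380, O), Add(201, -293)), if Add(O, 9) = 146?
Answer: -47564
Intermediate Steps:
O = 137 (O = Add(-9, 146) = 137)
Mul(Add(380, O), Add(201, -293)) = Mul(Add(380, 137), Add(201, -293)) = Mul(517, -92) = -47564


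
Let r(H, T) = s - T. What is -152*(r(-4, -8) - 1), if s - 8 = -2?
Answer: -1976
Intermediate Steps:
s = 6 (s = 8 - 2 = 6)
r(H, T) = 6 - T
-152*(r(-4, -8) - 1) = -152*((6 - 1*(-8)) - 1) = -152*((6 + 8) - 1) = -152*(14 - 1) = -152*13 = -1976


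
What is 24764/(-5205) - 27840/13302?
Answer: -26350996/3846495 ≈ -6.8507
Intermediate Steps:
24764/(-5205) - 27840/13302 = 24764*(-1/5205) - 27840*1/13302 = -24764/5205 - 4640/2217 = -26350996/3846495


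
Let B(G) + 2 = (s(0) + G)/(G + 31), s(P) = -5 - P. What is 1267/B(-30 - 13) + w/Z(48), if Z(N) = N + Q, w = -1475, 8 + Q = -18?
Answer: 6231/11 ≈ 566.45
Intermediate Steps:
Q = -26 (Q = -8 - 18 = -26)
Z(N) = -26 + N (Z(N) = N - 26 = -26 + N)
B(G) = -2 + (-5 + G)/(31 + G) (B(G) = -2 + ((-5 - 1*0) + G)/(G + 31) = -2 + ((-5 + 0) + G)/(31 + G) = -2 + (-5 + G)/(31 + G))
1267/B(-30 - 13) + w/Z(48) = 1267/(((-67 - (-30 - 13))/(31 + (-30 - 13)))) - 1475/(-26 + 48) = 1267/(((-67 - 1*(-43))/(31 - 43))) - 1475/22 = 1267/(((-67 + 43)/(-12))) - 1475*1/22 = 1267/((-1/12*(-24))) - 1475/22 = 1267/2 - 1475/22 = 6231/11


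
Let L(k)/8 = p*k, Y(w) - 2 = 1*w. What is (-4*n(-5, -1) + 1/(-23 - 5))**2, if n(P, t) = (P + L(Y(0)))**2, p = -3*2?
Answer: 1305335955169/784 ≈ 1.6650e+9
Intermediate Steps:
p = -6
Y(w) = 2 + w (Y(w) = 2 + 1*w = 2 + w)
L(k) = -48*k (L(k) = 8*(-6*k) = -48*k)
n(P, t) = (-96 + P)**2 (n(P, t) = (P - 48*(2 + 0))**2 = (P - 48*2)**2 = (P - 96)**2 = (-96 + P)**2)
(-4*n(-5, -1) + 1/(-23 - 5))**2 = (-4*(-96 - 5)**2 + 1/(-23 - 5))**2 = (-4*(-101)**2 + 1/(-28))**2 = (-4*10201 - 1/28)**2 = (-40804 - 1/28)**2 = (-1142513/28)**2 = 1305335955169/784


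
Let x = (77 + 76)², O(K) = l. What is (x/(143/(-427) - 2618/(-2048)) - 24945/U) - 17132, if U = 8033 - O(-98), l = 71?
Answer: 8405503517955/1094804194 ≈ 7677.6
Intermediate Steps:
O(K) = 71
x = 23409 (x = 153² = 23409)
U = 7962 (U = 8033 - 1*71 = 8033 - 71 = 7962)
(x/(143/(-427) - 2618/(-2048)) - 24945/U) - 17132 = (23409/(143/(-427) - 2618/(-2048)) - 24945/7962) - 17132 = (23409/(143*(-1/427) - 2618*(-1/2048)) - 24945*1/7962) - 17132 = (23409/(-143/427 + 1309/1024) - 8315/2654) - 17132 = (23409/(412511/437248) - 8315/2654) - 17132 = (23409*(437248/412511) - 8315/2654) - 17132 = (10235538432/412511 - 8315/2654) - 17132 = 27161688969563/1094804194 - 17132 = 8405503517955/1094804194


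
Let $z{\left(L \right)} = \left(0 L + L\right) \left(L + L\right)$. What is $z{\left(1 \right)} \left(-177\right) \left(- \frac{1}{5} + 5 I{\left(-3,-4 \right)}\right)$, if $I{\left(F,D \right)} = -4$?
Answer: $\frac{35754}{5} \approx 7150.8$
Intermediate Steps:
$z{\left(L \right)} = 2 L^{2}$ ($z{\left(L \right)} = \left(0 + L\right) 2 L = L 2 L = 2 L^{2}$)
$z{\left(1 \right)} \left(-177\right) \left(- \frac{1}{5} + 5 I{\left(-3,-4 \right)}\right) = 2 \cdot 1^{2} \left(-177\right) \left(- \frac{1}{5} + 5 \left(-4\right)\right) = 2 \cdot 1 \left(-177\right) \left(\left(-1\right) \frac{1}{5} - 20\right) = 2 \left(-177\right) \left(- \frac{1}{5} - 20\right) = \left(-354\right) \left(- \frac{101}{5}\right) = \frac{35754}{5}$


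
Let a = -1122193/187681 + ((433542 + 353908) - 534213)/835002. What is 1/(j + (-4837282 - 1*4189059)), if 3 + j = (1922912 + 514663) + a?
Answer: -156714010362/1032553302844450367 ≈ -1.5177e-7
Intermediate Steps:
a = -889505625989/156714010362 (a = -1122193*1/187681 + (787450 - 534213)*(1/835002) = -1122193/187681 + 253237*(1/835002) = -1122193/187681 + 253237/835002 = -889505625989/156714010362 ≈ -5.6760)
j = 382000794160495075/156714010362 (j = -3 + ((1922912 + 514663) - 889505625989/156714010362) = -3 + (2437575 - 889505625989/156714010362) = -3 + 382001264302526161/156714010362 = 382000794160495075/156714010362 ≈ 2.4376e+6)
1/(j + (-4837282 - 1*4189059)) = 1/(382000794160495075/156714010362 + (-4837282 - 1*4189059)) = 1/(382000794160495075/156714010362 + (-4837282 - 4189059)) = 1/(382000794160495075/156714010362 - 9026341) = 1/(-1032553302844450367/156714010362) = -156714010362/1032553302844450367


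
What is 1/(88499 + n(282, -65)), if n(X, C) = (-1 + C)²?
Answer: 1/92855 ≈ 1.0769e-5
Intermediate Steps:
1/(88499 + n(282, -65)) = 1/(88499 + (-1 - 65)²) = 1/(88499 + (-66)²) = 1/(88499 + 4356) = 1/92855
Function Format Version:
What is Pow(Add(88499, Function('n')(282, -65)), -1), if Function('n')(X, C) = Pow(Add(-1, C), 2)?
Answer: Rational(1, 92855) ≈ 1.0769e-5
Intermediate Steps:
Pow(Add(88499, Function('n')(282, -65)), -1) = Pow(Add(88499, Pow(Add(-1, -65), 2)), -1) = Pow(Add(88499, Pow(-66, 2)), -1) = Pow(Add(88499, 4356), -1) = Pow(92855, -1) = Rational(1, 92855)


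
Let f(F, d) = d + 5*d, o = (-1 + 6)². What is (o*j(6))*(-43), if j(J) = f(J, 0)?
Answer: 0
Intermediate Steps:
o = 25 (o = 5² = 25)
f(F, d) = 6*d
j(J) = 0 (j(J) = 6*0 = 0)
(o*j(6))*(-43) = (25*0)*(-43) = 0*(-43) = 0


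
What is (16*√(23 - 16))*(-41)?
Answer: -656*√7 ≈ -1735.6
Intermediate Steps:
(16*√(23 - 16))*(-41) = (16*√7)*(-41) = -656*√7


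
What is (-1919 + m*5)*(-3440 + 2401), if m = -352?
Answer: 3822481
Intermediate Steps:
(-1919 + m*5)*(-3440 + 2401) = (-1919 - 352*5)*(-3440 + 2401) = (-1919 - 1760)*(-1039) = -3679*(-1039) = 3822481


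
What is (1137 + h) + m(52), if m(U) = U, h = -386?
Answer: 803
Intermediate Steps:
(1137 + h) + m(52) = (1137 - 386) + 52 = 751 + 52 = 803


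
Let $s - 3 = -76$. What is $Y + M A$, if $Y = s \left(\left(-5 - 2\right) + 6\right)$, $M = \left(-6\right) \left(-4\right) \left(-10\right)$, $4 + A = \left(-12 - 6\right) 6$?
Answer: $26953$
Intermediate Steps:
$s = -73$ ($s = 3 - 76 = -73$)
$A = -112$ ($A = -4 + \left(-12 - 6\right) 6 = -4 - 108 = -112$)
$M = -240$ ($M = 24 \left(-10\right) = -240$)
$Y = 73$ ($Y = - 73 \left(\left(-5 - 2\right) + 6\right) = - 73 \left(-7 + 6\right) = \left(-73\right) \left(-1\right) = 73$)
$Y + M A = 73 - -26880 = 73 + 26880 = 26953$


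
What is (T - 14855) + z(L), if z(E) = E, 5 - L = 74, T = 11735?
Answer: -3189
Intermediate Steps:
L = -69 (L = 5 - 1*74 = 5 - 74 = -69)
(T - 14855) + z(L) = (11735 - 14855) - 69 = -3120 - 69 = -3189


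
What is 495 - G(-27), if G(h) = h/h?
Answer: 494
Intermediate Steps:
G(h) = 1
495 - G(-27) = 495 - 1*1 = 495 - 1 = 494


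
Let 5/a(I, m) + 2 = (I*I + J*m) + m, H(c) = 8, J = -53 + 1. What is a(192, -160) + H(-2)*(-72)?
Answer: -25932667/45022 ≈ -576.00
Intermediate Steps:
J = -52
a(I, m) = 5/(-2 + I² - 51*m) (a(I, m) = 5/(-2 + ((I*I - 52*m) + m)) = 5/(-2 + ((I² - 52*m) + m)) = 5/(-2 + (I² - 51*m)) = 5/(-2 + I² - 51*m))
a(192, -160) + H(-2)*(-72) = 5/(-2 + 192² - 51*(-160)) + 8*(-72) = 5/(-2 + 36864 + 8160) - 576 = 5/45022 - 576 = -25932667/45022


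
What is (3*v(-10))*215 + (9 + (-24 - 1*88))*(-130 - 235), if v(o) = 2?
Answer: 38885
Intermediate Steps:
(3*v(-10))*215 + (9 + (-24 - 1*88))*(-130 - 235) = (3*2)*215 + (9 + (-24 - 1*88))*(-130 - 235) = 6*215 + (9 + (-24 - 88))*(-365) = 1290 + (9 - 112)*(-365) = 1290 - 103*(-365) = 1290 + 37595 = 38885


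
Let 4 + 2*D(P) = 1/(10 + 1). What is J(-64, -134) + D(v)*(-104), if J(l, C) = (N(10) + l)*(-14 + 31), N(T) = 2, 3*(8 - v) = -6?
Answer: -9358/11 ≈ -850.73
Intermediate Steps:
v = 10 (v = 8 - ⅓*(-6) = 8 + 2 = 10)
D(P) = -43/22 (D(P) = -2 + 1/(2*(10 + 1)) = -2 + (½)/11 = -2 + (½)*(1/11) = -2 + 1/22 = -43/22)
J(l, C) = 34 + 17*l (J(l, C) = (2 + l)*(-14 + 31) = (2 + l)*17 = 34 + 17*l)
J(-64, -134) + D(v)*(-104) = (34 + 17*(-64)) - 43/22*(-104) = (34 - 1088) + 2236/11 = -1054 + 2236/11 = -9358/11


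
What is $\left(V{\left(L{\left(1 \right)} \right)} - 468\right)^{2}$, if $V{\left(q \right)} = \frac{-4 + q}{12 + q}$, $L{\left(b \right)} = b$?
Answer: $\frac{37051569}{169} \approx 2.1924 \cdot 10^{5}$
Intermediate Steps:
$V{\left(q \right)} = \frac{-4 + q}{12 + q}$
$\left(V{\left(L{\left(1 \right)} \right)} - 468\right)^{2} = \left(\frac{-4 + 1}{12 + 1} - 468\right)^{2} = \left(\frac{1}{13} \left(-3\right) - 468\right)^{2} = \left(- \frac{3}{13} - 468\right)^{2} = \left(- \frac{6087}{13}\right)^{2} = \frac{37051569}{169}$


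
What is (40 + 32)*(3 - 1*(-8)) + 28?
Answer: 820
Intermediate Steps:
(40 + 32)*(3 - 1*(-8)) + 28 = 72*(3 + 8) + 28 = 72*11 + 28 = 792 + 28 = 820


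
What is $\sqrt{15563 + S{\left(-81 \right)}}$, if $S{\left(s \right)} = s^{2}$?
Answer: $2 \sqrt{5531} \approx 148.74$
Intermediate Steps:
$\sqrt{15563 + S{\left(-81 \right)}} = \sqrt{15563 + \left(-81\right)^{2}} = \sqrt{15563 + 6561} = \sqrt{22124} = 2 \sqrt{5531}$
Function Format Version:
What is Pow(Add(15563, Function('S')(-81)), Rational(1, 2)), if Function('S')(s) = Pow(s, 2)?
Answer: Mul(2, Pow(5531, Rational(1, 2))) ≈ 148.74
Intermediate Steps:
Pow(Add(15563, Function('S')(-81)), Rational(1, 2)) = Pow(Add(15563, Pow(-81, 2)), Rational(1, 2)) = Pow(Add(15563, 6561), Rational(1, 2)) = Pow(22124, Rational(1, 2)) = Mul(2, Pow(5531, Rational(1, 2)))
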